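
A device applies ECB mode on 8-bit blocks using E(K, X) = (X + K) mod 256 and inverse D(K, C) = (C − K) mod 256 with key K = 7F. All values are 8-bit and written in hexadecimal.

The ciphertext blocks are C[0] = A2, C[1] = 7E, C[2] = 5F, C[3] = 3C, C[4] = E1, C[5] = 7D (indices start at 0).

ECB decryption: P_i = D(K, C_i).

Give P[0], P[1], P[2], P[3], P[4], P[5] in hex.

P[0] = 23, P[1] = FF, P[2] = E0, P[3] = BD, P[4] = 62, P[5] = FE

P[0]: D(K, A2) = 23.
P[1]: D(K, 7E) = FF.
P[2]: D(K, 5F) = E0.
P[3]: D(K, 3C) = BD.
P[4]: D(K, E1) = 62.
P[5]: D(K, 7D) = FE.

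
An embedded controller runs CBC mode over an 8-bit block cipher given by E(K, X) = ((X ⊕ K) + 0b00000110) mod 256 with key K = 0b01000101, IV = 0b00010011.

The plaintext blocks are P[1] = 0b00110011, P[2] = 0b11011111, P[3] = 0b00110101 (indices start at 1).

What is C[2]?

CBC encryption: C_i = E(K, P_i ⊕ C_{i−1}), with C_{0} = IV.
C[1]: P[1] ⊕ 0b00010011 = 0b00100000; E(K, 0b00100000) = 0b01101011.
C[2]: P[2] ⊕ 0b01101011 = 0b10110100; E(K, 0b10110100) = 0b11110111.

C[2] = 0b11110111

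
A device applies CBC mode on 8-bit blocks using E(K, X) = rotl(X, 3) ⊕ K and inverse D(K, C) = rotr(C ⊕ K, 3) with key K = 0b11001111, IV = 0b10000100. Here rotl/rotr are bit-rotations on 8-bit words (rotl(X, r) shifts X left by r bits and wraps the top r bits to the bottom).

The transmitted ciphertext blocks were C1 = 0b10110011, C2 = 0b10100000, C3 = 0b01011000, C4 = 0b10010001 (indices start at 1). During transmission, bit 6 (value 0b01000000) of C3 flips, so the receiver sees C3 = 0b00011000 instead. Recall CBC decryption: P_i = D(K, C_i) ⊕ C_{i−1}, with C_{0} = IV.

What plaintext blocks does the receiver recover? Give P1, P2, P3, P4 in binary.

P1 = 0b00001011, P2 = 0b01011110, P3 = 0b01011010, P4 = 0b11010011

Only C3 changed, to 0b00011000. In CBC, a change in C_i garbles P_i and flips the same bit in P_{i+1}. Decrypting the received ciphertext:
P1: D(K, 0b10110011) = 0b10001111; 0b10001111 ⊕ 0b10000100 = 0b00001011.
P2: D(K, 0b10100000) = 0b11101101; 0b11101101 ⊕ 0b10110011 = 0b01011110.
P3: D(K, 0b00011000) = 0b11111010; 0b11111010 ⊕ 0b10100000 = 0b01011010.
P4: D(K, 0b10010001) = 0b11001011; 0b11001011 ⊕ 0b00011000 = 0b11010011.
Blocks that differ from the original plaintext: P3, P4.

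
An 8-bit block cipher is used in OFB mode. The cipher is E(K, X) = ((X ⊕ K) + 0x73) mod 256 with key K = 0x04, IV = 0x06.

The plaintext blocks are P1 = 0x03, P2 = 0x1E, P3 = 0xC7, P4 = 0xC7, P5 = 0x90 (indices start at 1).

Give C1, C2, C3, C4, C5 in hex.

OFB encryption: S_i = E(K, S_{i−1}) with S_{0} = IV; C_i = P_i ⊕ S_i.
C1: S = E(K, 0x06) = 0x75; 0x03 ⊕ 0x75 = 0x76.
C2: S = E(K, 0x75) = 0xE4; 0x1E ⊕ 0xE4 = 0xFA.
C3: S = E(K, 0xE4) = 0x53; 0xC7 ⊕ 0x53 = 0x94.
C4: S = E(K, 0x53) = 0xCA; 0xC7 ⊕ 0xCA = 0x0D.
C5: S = E(K, 0xCA) = 0x41; 0x90 ⊕ 0x41 = 0xD1.

C1 = 0x76, C2 = 0xFA, C3 = 0x94, C4 = 0x0D, C5 = 0xD1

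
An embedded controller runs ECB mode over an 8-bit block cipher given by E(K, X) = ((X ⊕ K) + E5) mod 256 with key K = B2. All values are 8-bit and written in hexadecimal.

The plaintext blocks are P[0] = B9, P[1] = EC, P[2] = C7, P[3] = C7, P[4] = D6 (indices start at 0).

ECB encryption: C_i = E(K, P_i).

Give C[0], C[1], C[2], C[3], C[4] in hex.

C[0] = F0, C[1] = 43, C[2] = 5A, C[3] = 5A, C[4] = 49

C[0]: E(K, B9) = F0.
C[1]: E(K, EC) = 43.
C[2]: E(K, C7) = 5A.
C[3]: E(K, C7) = 5A.
C[4]: E(K, D6) = 49.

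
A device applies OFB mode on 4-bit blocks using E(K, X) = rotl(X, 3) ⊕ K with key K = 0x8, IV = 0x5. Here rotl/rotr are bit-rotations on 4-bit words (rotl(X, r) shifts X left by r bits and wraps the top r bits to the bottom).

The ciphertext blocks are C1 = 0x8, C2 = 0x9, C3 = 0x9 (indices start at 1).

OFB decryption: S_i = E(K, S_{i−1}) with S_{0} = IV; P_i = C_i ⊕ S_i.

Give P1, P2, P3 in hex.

P1: S = E(K, 0x5) = 0x2; 0x8 ⊕ 0x2 = 0xA.
P2: S = E(K, 0x2) = 0x9; 0x9 ⊕ 0x9 = 0x0.
P3: S = E(K, 0x9) = 0x4; 0x9 ⊕ 0x4 = 0xD.

P1 = 0xA, P2 = 0x0, P3 = 0xD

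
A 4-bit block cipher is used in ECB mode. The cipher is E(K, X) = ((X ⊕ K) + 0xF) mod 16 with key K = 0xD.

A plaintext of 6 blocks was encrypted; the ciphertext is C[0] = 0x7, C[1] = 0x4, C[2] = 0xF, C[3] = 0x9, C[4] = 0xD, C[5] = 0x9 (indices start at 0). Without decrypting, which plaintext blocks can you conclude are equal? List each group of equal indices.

P[3] = P[5]

ECB encrypts each block independently with the same key, so equal ciphertext blocks imply equal plaintext blocks.
C[3] = C[5] = 0x9, so P[3] = P[5].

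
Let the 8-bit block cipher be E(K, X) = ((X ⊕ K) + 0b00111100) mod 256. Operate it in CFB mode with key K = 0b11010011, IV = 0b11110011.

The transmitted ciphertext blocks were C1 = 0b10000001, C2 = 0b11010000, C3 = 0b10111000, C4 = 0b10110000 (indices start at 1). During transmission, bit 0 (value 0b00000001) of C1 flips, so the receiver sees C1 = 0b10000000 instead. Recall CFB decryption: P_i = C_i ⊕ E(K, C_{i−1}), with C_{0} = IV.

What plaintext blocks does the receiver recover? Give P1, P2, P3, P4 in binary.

Only C1 changed, to 0b10000000. In CFB, a change in C_i flips the same bit in P_i and garbles P_{i+1}. Decrypting the received ciphertext:
P1: E(K, 0b11110011) = 0b01011100; 0b10000000 ⊕ 0b01011100 = 0b11011100.
P2: E(K, 0b10000000) = 0b10001111; 0b11010000 ⊕ 0b10001111 = 0b01011111.
P3: E(K, 0b11010000) = 0b00111111; 0b10111000 ⊕ 0b00111111 = 0b10000111.
P4: E(K, 0b10111000) = 0b10100111; 0b10110000 ⊕ 0b10100111 = 0b00010111.
Blocks that differ from the original plaintext: P1, P2.

P1 = 0b11011100, P2 = 0b01011111, P3 = 0b10000111, P4 = 0b00010111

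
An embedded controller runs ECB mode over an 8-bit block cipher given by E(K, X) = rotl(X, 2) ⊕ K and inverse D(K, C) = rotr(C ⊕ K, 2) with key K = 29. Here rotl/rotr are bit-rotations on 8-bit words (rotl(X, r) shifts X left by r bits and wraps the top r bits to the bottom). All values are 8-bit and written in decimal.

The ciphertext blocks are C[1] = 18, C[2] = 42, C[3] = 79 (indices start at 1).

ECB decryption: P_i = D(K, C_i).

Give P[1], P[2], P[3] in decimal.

P[1]: D(K, 18) = 195.
P[2]: D(K, 42) = 205.
P[3]: D(K, 79) = 148.

P[1] = 195, P[2] = 205, P[3] = 148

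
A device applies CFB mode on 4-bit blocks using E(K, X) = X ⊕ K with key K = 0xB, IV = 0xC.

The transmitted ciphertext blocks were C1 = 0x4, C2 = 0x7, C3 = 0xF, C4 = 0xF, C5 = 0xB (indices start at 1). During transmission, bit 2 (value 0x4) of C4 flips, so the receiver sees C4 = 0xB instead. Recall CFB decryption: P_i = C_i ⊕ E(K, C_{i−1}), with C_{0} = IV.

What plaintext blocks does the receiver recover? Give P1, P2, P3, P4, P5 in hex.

P1 = 0x3, P2 = 0x8, P3 = 0x3, P4 = 0xF, P5 = 0xB

Only C4 changed, to 0xB. In CFB, a change in C_i flips the same bit in P_i and garbles P_{i+1}. Decrypting the received ciphertext:
P1: E(K, 0xC) = 0x7; 0x4 ⊕ 0x7 = 0x3.
P2: E(K, 0x4) = 0xF; 0x7 ⊕ 0xF = 0x8.
P3: E(K, 0x7) = 0xC; 0xF ⊕ 0xC = 0x3.
P4: E(K, 0xF) = 0x4; 0xB ⊕ 0x4 = 0xF.
P5: E(K, 0xB) = 0x0; 0xB ⊕ 0x0 = 0xB.
Blocks that differ from the original plaintext: P4, P5.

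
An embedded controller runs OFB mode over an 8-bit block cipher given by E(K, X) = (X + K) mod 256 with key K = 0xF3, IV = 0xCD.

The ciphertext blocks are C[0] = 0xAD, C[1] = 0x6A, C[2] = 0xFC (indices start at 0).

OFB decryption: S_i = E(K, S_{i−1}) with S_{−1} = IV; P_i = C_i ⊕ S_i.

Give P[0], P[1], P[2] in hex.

P[0]: S = E(K, 0xCD) = 0xC0; 0xAD ⊕ 0xC0 = 0x6D.
P[1]: S = E(K, 0xC0) = 0xB3; 0x6A ⊕ 0xB3 = 0xD9.
P[2]: S = E(K, 0xB3) = 0xA6; 0xFC ⊕ 0xA6 = 0x5A.

P[0] = 0x6D, P[1] = 0xD9, P[2] = 0x5A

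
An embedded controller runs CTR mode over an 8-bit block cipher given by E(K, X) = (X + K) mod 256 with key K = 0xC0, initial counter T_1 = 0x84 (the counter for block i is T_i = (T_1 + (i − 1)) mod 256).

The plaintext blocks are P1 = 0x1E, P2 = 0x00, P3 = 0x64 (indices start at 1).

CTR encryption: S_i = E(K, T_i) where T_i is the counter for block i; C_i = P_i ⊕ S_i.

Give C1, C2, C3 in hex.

C1: T = 0x84, S = E(K, T) = 0x44; 0x1E ⊕ 0x44 = 0x5A.
C2: T = 0x85, S = E(K, T) = 0x45; 0x00 ⊕ 0x45 = 0x45.
C3: T = 0x86, S = E(K, T) = 0x46; 0x64 ⊕ 0x46 = 0x22.

C1 = 0x5A, C2 = 0x45, C3 = 0x22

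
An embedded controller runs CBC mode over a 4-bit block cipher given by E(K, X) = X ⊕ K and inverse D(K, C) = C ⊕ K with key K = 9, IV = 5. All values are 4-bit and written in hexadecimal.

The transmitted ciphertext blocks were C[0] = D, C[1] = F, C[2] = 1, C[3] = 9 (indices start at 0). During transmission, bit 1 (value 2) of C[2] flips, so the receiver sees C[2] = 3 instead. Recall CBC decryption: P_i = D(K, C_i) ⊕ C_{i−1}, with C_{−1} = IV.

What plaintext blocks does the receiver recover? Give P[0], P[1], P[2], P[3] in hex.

Only C[2] changed, to 3. In CBC, a change in C_i garbles P_i and flips the same bit in P_{i+1}. Decrypting the received ciphertext:
P[0]: D(K, D) = 4; 4 ⊕ 5 = 1.
P[1]: D(K, F) = 6; 6 ⊕ D = B.
P[2]: D(K, 3) = A; A ⊕ F = 5.
P[3]: D(K, 9) = 0; 0 ⊕ 3 = 3.
Blocks that differ from the original plaintext: P[2], P[3].

P[0] = 1, P[1] = B, P[2] = 5, P[3] = 3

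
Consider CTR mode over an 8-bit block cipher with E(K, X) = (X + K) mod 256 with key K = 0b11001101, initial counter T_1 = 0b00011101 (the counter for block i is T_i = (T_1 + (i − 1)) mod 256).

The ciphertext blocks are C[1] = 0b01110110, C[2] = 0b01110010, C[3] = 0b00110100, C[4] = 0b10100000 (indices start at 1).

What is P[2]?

CTR decryption: S_i = E(K, T_i) where T_i is the counter for block i; P_i = C_i ⊕ S_i.
P[2]: T = 0b00011110, S = E(K, T) = 0b11101011; 0b01110010 ⊕ 0b11101011 = 0b10011001.

P[2] = 0b10011001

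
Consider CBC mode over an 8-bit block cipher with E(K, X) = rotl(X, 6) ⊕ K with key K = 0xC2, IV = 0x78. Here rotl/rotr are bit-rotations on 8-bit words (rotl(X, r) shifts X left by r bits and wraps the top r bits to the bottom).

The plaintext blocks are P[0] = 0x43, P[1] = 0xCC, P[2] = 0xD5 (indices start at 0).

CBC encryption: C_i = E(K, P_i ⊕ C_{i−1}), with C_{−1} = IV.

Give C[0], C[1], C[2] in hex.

C[0]: P[0] ⊕ 0x78 = 0x3B; E(K, 0x3B) = 0x0C.
C[1]: P[1] ⊕ 0x0C = 0xC0; E(K, 0xC0) = 0xF2.
C[2]: P[2] ⊕ 0xF2 = 0x27; E(K, 0x27) = 0x0B.

C[0] = 0x0C, C[1] = 0xF2, C[2] = 0x0B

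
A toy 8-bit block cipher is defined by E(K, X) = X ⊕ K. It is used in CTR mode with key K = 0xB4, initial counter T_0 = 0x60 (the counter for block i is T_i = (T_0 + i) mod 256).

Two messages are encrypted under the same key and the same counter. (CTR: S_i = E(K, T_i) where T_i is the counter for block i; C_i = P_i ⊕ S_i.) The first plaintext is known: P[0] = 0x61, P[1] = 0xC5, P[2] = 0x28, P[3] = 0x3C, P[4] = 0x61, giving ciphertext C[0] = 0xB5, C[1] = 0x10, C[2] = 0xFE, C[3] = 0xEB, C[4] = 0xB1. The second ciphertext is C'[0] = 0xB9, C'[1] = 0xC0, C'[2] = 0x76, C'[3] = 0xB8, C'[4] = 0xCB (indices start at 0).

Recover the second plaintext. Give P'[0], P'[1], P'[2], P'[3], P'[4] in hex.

P'[0] = 0x6D, P'[1] = 0x15, P'[2] = 0xA0, P'[3] = 0x6F, P'[4] = 0x1B

In CTR with a reused counter, both messages share the same keystream S_i, so C_i ⊕ C'_i = P_i ⊕ P'_i and thus P'_i = P_i ⊕ C_i ⊕ C'_i.
P'[0]: 0x61 ⊕ 0xB5 ⊕ 0xB9 = 0x6D.
P'[1]: 0xC5 ⊕ 0x10 ⊕ 0xC0 = 0x15.
P'[2]: 0x28 ⊕ 0xFE ⊕ 0x76 = 0xA0.
P'[3]: 0x3C ⊕ 0xEB ⊕ 0xB8 = 0x6F.
P'[4]: 0x61 ⊕ 0xB1 ⊕ 0xCB = 0x1B.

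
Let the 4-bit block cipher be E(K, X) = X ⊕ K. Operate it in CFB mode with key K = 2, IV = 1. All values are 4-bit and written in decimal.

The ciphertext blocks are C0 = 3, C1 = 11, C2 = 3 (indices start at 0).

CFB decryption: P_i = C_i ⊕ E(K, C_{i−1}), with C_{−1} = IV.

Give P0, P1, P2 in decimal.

P0: E(K, 1) = 3; 3 ⊕ 3 = 0.
P1: E(K, 3) = 1; 11 ⊕ 1 = 10.
P2: E(K, 11) = 9; 3 ⊕ 9 = 10.

P0 = 0, P1 = 10, P2 = 10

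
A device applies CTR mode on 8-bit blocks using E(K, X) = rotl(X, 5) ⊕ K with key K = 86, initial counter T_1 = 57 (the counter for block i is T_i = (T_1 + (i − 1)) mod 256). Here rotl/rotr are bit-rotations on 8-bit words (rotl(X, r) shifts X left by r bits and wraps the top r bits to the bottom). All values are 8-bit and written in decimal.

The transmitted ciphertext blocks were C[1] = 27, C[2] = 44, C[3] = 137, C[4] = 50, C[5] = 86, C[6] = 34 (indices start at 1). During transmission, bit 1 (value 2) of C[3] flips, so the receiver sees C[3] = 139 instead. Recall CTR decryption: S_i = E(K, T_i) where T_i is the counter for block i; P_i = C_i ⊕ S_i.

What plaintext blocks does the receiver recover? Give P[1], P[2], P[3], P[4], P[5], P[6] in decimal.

P[1] = 106, P[2] = 61, P[3] = 186, P[4] = 227, P[5] = 167, P[6] = 179

Only C[3] changed, to 139. In CTR, a change in C_i flips the same bit in P_i only; the keystream is unaffected. Decrypting the received ciphertext:
P[1]: T = 57, S = E(K, T) = 113; 27 ⊕ 113 = 106.
P[2]: T = 58, S = E(K, T) = 17; 44 ⊕ 17 = 61.
P[3]: T = 59, S = E(K, T) = 49; 139 ⊕ 49 = 186.
P[4]: T = 60, S = E(K, T) = 209; 50 ⊕ 209 = 227.
P[5]: T = 61, S = E(K, T) = 241; 86 ⊕ 241 = 167.
P[6]: T = 62, S = E(K, T) = 145; 34 ⊕ 145 = 179.
Blocks that differ from the original plaintext: P[3].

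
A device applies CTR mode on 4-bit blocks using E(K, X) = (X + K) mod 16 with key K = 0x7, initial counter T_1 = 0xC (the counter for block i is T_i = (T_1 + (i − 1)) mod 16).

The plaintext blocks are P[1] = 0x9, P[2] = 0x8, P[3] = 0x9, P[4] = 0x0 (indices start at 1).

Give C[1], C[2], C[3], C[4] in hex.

C[1] = 0xA, C[2] = 0xC, C[3] = 0xC, C[4] = 0x6

CTR encryption: S_i = E(K, T_i) where T_i is the counter for block i; C_i = P_i ⊕ S_i.
C[1]: T = 0xC, S = E(K, T) = 0x3; 0x9 ⊕ 0x3 = 0xA.
C[2]: T = 0xD, S = E(K, T) = 0x4; 0x8 ⊕ 0x4 = 0xC.
C[3]: T = 0xE, S = E(K, T) = 0x5; 0x9 ⊕ 0x5 = 0xC.
C[4]: T = 0xF, S = E(K, T) = 0x6; 0x0 ⊕ 0x6 = 0x6.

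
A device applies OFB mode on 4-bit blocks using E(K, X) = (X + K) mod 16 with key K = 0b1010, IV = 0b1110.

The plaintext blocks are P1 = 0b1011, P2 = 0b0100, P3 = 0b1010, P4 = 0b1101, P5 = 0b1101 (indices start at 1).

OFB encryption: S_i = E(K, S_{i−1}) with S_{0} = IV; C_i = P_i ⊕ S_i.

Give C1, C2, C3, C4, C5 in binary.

C1: S = E(K, 0b1110) = 0b1000; 0b1011 ⊕ 0b1000 = 0b0011.
C2: S = E(K, 0b1000) = 0b0010; 0b0100 ⊕ 0b0010 = 0b0110.
C3: S = E(K, 0b0010) = 0b1100; 0b1010 ⊕ 0b1100 = 0b0110.
C4: S = E(K, 0b1100) = 0b0110; 0b1101 ⊕ 0b0110 = 0b1011.
C5: S = E(K, 0b0110) = 0b0000; 0b1101 ⊕ 0b0000 = 0b1101.

C1 = 0b0011, C2 = 0b0110, C3 = 0b0110, C4 = 0b1011, C5 = 0b1101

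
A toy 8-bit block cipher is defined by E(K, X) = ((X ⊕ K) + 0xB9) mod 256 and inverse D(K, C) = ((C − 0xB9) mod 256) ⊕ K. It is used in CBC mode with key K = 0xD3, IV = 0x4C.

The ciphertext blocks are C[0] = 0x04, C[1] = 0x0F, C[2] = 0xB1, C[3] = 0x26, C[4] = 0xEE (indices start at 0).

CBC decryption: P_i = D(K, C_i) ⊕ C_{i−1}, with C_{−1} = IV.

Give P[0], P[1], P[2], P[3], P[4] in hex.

P[0]: D(K, 0x04) = 0x98; 0x98 ⊕ 0x4C = 0xD4.
P[1]: D(K, 0x0F) = 0x85; 0x85 ⊕ 0x04 = 0x81.
P[2]: D(K, 0xB1) = 0x2B; 0x2B ⊕ 0x0F = 0x24.
P[3]: D(K, 0x26) = 0xBE; 0xBE ⊕ 0xB1 = 0x0F.
P[4]: D(K, 0xEE) = 0xE6; 0xE6 ⊕ 0x26 = 0xC0.

P[0] = 0xD4, P[1] = 0x81, P[2] = 0x24, P[3] = 0x0F, P[4] = 0xC0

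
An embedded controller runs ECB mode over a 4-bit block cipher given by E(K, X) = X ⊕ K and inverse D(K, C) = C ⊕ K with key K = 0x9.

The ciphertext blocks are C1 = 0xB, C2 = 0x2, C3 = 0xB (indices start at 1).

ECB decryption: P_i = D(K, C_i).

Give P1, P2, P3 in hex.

P1: D(K, 0xB) = 0x2.
P2: D(K, 0x2) = 0xB.
P3: D(K, 0xB) = 0x2.

P1 = 0x2, P2 = 0xB, P3 = 0x2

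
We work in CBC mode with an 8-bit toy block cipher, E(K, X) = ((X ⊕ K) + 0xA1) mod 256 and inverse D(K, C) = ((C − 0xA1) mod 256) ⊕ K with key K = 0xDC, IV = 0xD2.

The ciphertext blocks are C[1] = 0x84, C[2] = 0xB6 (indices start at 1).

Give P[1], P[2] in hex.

P[1] = 0xED, P[2] = 0x4D

CBC decryption: P_i = D(K, C_i) ⊕ C_{i−1}, with C_{0} = IV.
P[1]: D(K, 0x84) = 0x3F; 0x3F ⊕ 0xD2 = 0xED.
P[2]: D(K, 0xB6) = 0xC9; 0xC9 ⊕ 0x84 = 0x4D.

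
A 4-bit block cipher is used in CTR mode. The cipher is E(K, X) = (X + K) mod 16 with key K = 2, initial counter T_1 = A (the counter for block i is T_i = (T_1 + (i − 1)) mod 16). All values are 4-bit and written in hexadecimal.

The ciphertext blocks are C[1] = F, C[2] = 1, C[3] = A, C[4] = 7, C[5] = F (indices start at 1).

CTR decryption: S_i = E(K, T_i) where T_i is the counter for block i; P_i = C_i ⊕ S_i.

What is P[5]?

P[5]: T = E, S = E(K, T) = 0; F ⊕ 0 = F.

P[5] = F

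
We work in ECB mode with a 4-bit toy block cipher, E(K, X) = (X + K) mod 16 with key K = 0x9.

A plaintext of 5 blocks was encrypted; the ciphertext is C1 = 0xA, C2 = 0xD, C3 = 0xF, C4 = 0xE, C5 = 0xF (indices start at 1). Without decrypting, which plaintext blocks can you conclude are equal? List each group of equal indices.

ECB encrypts each block independently with the same key, so equal ciphertext blocks imply equal plaintext blocks.
C3 = C5 = 0xF, so P3 = P5.

P3 = P5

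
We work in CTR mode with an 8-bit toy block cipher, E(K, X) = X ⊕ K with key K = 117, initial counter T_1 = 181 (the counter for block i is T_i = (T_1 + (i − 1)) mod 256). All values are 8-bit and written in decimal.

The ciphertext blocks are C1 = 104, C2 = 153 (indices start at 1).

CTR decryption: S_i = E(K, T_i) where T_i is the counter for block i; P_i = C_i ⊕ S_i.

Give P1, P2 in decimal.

P1: T = 181, S = E(K, T) = 192; 104 ⊕ 192 = 168.
P2: T = 182, S = E(K, T) = 195; 153 ⊕ 195 = 90.

P1 = 168, P2 = 90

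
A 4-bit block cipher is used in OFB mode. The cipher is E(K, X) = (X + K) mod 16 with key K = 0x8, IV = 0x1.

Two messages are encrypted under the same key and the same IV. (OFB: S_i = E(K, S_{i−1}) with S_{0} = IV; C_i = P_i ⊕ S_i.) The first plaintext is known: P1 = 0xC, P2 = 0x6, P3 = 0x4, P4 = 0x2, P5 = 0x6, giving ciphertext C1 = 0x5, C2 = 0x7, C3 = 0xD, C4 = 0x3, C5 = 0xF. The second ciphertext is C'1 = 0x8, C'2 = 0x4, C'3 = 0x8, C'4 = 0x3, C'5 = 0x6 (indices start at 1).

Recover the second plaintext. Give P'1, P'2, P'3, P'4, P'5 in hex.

In OFB with a reused IV, both messages share the same keystream S_i, so C_i ⊕ C'_i = P_i ⊕ P'_i and thus P'_i = P_i ⊕ C_i ⊕ C'_i.
P'1: 0xC ⊕ 0x5 ⊕ 0x8 = 0x1.
P'2: 0x6 ⊕ 0x7 ⊕ 0x4 = 0x5.
P'3: 0x4 ⊕ 0xD ⊕ 0x8 = 0x1.
P'4: 0x2 ⊕ 0x3 ⊕ 0x3 = 0x2.
P'5: 0x6 ⊕ 0xF ⊕ 0x6 = 0xF.

P'1 = 0x1, P'2 = 0x5, P'3 = 0x1, P'4 = 0x2, P'5 = 0xF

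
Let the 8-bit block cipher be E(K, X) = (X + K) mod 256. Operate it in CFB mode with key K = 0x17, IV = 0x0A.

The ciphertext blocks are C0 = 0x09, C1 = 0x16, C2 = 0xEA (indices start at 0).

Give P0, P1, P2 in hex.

P0 = 0x28, P1 = 0x36, P2 = 0xC7

CFB decryption: P_i = C_i ⊕ E(K, C_{i−1}), with C_{−1} = IV.
P0: E(K, 0x0A) = 0x21; 0x09 ⊕ 0x21 = 0x28.
P1: E(K, 0x09) = 0x20; 0x16 ⊕ 0x20 = 0x36.
P2: E(K, 0x16) = 0x2D; 0xEA ⊕ 0x2D = 0xC7.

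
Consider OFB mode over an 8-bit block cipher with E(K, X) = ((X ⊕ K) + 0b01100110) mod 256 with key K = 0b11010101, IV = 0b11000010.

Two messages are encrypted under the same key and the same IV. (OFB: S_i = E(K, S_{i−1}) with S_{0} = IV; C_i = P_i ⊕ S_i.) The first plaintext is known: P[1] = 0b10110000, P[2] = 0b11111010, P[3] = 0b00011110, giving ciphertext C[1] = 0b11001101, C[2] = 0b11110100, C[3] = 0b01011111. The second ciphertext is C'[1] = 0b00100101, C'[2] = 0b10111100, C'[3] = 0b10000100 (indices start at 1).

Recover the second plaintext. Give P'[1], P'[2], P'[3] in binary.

In OFB with a reused IV, both messages share the same keystream S_i, so C_i ⊕ C'_i = P_i ⊕ P'_i and thus P'_i = P_i ⊕ C_i ⊕ C'_i.
P'[1]: 0b10110000 ⊕ 0b11001101 ⊕ 0b00100101 = 0b01011000.
P'[2]: 0b11111010 ⊕ 0b11110100 ⊕ 0b10111100 = 0b10110010.
P'[3]: 0b00011110 ⊕ 0b01011111 ⊕ 0b10000100 = 0b11000101.

P'[1] = 0b01011000, P'[2] = 0b10110010, P'[3] = 0b11000101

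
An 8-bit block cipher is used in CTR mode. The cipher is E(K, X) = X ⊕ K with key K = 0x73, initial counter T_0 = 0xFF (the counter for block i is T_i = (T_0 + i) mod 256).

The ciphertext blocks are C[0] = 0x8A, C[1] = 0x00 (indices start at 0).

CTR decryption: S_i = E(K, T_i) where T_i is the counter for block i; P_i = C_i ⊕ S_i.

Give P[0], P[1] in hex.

P[0]: T = 0xFF, S = E(K, T) = 0x8C; 0x8A ⊕ 0x8C = 0x06.
P[1]: T = 0x00, S = E(K, T) = 0x73; 0x00 ⊕ 0x73 = 0x73.

P[0] = 0x06, P[1] = 0x73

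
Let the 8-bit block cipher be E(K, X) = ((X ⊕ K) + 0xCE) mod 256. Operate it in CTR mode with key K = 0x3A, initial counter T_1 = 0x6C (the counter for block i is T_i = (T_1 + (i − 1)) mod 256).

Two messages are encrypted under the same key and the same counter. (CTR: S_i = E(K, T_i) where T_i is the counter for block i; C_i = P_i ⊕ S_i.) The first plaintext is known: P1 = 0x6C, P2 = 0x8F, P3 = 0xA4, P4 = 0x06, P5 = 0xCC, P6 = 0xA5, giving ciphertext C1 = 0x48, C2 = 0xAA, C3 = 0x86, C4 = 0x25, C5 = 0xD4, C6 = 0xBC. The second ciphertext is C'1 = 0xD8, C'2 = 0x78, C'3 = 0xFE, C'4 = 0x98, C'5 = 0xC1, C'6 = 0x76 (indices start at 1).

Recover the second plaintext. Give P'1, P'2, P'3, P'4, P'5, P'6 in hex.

In CTR with a reused counter, both messages share the same keystream S_i, so C_i ⊕ C'_i = P_i ⊕ P'_i and thus P'_i = P_i ⊕ C_i ⊕ C'_i.
P'1: 0x6C ⊕ 0x48 ⊕ 0xD8 = 0xFC.
P'2: 0x8F ⊕ 0xAA ⊕ 0x78 = 0x5D.
P'3: 0xA4 ⊕ 0x86 ⊕ 0xFE = 0xDC.
P'4: 0x06 ⊕ 0x25 ⊕ 0x98 = 0xBB.
P'5: 0xCC ⊕ 0xD4 ⊕ 0xC1 = 0xD9.
P'6: 0xA5 ⊕ 0xBC ⊕ 0x76 = 0x6F.

P'1 = 0xFC, P'2 = 0x5D, P'3 = 0xDC, P'4 = 0xBB, P'5 = 0xD9, P'6 = 0x6F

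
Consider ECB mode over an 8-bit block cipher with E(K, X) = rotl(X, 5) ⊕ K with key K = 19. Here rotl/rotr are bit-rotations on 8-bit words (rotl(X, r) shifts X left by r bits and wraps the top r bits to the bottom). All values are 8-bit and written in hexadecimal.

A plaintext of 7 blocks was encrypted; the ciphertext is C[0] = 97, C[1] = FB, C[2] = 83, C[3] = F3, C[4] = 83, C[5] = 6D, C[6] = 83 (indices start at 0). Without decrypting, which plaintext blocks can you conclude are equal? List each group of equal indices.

ECB encrypts each block independently with the same key, so equal ciphertext blocks imply equal plaintext blocks.
C[2] = C[4] = C[6] = 83, so P[2] = P[4] = P[6].

P[2] = P[4] = P[6]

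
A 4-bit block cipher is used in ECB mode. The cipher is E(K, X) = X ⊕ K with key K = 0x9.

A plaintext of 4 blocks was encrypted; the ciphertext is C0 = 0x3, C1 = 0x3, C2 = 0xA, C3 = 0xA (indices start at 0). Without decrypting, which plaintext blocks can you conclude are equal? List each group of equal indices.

P0 = P1; P2 = P3

ECB encrypts each block independently with the same key, so equal ciphertext blocks imply equal plaintext blocks.
C0 = C1 = 0x3, so P0 = P1.
C2 = C3 = 0xA, so P2 = P3.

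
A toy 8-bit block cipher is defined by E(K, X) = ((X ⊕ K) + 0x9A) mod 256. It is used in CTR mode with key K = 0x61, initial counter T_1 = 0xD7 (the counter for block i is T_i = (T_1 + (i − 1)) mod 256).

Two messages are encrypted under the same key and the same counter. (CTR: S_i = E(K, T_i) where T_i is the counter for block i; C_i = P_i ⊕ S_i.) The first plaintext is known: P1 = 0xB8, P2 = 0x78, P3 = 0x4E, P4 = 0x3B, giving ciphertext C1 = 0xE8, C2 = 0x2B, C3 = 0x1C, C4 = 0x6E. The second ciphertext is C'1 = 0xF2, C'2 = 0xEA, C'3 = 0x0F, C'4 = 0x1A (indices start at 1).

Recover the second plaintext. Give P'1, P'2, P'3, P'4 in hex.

P'1 = 0xA2, P'2 = 0xB9, P'3 = 0x5D, P'4 = 0x4F

In CTR with a reused counter, both messages share the same keystream S_i, so C_i ⊕ C'_i = P_i ⊕ P'_i and thus P'_i = P_i ⊕ C_i ⊕ C'_i.
P'1: 0xB8 ⊕ 0xE8 ⊕ 0xF2 = 0xA2.
P'2: 0x78 ⊕ 0x2B ⊕ 0xEA = 0xB9.
P'3: 0x4E ⊕ 0x1C ⊕ 0x0F = 0x5D.
P'4: 0x3B ⊕ 0x6E ⊕ 0x1A = 0x4F.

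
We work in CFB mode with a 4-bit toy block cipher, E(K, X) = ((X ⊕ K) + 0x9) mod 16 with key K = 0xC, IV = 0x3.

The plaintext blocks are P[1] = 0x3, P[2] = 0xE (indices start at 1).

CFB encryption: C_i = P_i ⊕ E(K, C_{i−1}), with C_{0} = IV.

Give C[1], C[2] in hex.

C[1]: E(K, 0x3) = 0x8; 0x3 ⊕ 0x8 = 0xB.
C[2]: E(K, 0xB) = 0x0; 0xE ⊕ 0x0 = 0xE.

C[1] = 0xB, C[2] = 0xE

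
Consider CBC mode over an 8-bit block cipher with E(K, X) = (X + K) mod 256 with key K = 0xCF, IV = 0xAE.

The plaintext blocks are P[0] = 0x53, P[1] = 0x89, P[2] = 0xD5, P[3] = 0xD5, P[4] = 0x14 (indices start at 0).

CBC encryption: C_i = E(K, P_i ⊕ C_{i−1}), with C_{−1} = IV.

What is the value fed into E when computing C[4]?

C[0]: P[0] ⊕ 0xAE = 0xFD; E(K, 0xFD) = 0xCC.
C[1]: P[1] ⊕ 0xCC = 0x45; E(K, 0x45) = 0x14.
C[2]: P[2] ⊕ 0x14 = 0xC1; E(K, 0xC1) = 0x90.
C[3]: P[3] ⊕ 0x90 = 0x45; E(K, 0x45) = 0x14.
C[4]: P[4] ⊕ 0x14 = 0x00; E(K, 0x00) = 0xCF.
So the input to E for block [4] is 0x00.

0x00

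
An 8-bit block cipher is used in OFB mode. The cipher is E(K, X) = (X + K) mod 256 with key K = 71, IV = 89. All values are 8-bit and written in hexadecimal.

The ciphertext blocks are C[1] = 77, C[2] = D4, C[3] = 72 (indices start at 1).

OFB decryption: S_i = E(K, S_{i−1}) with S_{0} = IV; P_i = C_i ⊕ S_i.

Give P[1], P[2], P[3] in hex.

P[1]: S = E(K, 89) = FA; 77 ⊕ FA = 8D.
P[2]: S = E(K, FA) = 6B; D4 ⊕ 6B = BF.
P[3]: S = E(K, 6B) = DC; 72 ⊕ DC = AE.

P[1] = 8D, P[2] = BF, P[3] = AE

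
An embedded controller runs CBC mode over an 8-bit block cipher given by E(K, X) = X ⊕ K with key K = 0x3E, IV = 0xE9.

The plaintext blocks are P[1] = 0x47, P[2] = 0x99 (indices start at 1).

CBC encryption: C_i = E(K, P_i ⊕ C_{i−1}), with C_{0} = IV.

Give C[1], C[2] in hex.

C[1] = 0x90, C[2] = 0x37

C[1]: P[1] ⊕ 0xE9 = 0xAE; E(K, 0xAE) = 0x90.
C[2]: P[2] ⊕ 0x90 = 0x09; E(K, 0x09) = 0x37.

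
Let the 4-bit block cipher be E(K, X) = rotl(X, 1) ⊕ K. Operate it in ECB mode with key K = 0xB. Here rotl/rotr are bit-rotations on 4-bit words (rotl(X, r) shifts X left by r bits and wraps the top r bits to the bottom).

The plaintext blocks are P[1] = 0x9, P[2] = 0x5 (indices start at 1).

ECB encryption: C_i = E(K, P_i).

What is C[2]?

C[2] = 0x1

C[2]: E(K, 0x5) = 0x1.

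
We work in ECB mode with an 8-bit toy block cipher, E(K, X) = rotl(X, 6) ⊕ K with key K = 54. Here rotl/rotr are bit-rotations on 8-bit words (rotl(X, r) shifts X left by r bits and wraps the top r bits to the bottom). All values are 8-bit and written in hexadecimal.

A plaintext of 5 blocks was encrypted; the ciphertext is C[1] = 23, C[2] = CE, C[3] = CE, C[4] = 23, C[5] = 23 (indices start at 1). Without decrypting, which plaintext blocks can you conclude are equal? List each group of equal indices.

P[1] = P[4] = P[5]; P[2] = P[3]

ECB encrypts each block independently with the same key, so equal ciphertext blocks imply equal plaintext blocks.
C[1] = C[4] = C[5] = 23, so P[1] = P[4] = P[5].
C[2] = C[3] = CE, so P[2] = P[3].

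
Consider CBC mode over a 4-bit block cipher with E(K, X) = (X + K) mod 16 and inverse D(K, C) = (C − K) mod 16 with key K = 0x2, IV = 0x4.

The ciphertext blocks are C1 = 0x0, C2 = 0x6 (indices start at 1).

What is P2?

CBC decryption: P_i = D(K, C_i) ⊕ C_{i−1}, with C_{0} = IV.
P2: D(K, 0x6) = 0x4; 0x4 ⊕ 0x0 = 0x4.

P2 = 0x4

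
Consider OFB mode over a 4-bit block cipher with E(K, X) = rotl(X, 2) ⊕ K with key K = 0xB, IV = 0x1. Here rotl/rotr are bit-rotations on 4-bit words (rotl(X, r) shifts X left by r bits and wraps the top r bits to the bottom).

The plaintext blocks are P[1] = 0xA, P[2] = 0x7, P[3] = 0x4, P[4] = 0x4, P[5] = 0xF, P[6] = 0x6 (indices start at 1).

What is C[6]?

C[6] = 0x2

OFB encryption: S_i = E(K, S_{i−1}) with S_{0} = IV; C_i = P_i ⊕ S_i.
C[1]: S = E(K, 0x1) = 0xF; 0xA ⊕ 0xF = 0x5.
C[2]: S = E(K, 0xF) = 0x4; 0x7 ⊕ 0x4 = 0x3.
C[3]: S = E(K, 0x4) = 0xA; 0x4 ⊕ 0xA = 0xE.
C[4]: S = E(K, 0xA) = 0x1; 0x4 ⊕ 0x1 = 0x5.
C[5]: S = E(K, 0x1) = 0xF; 0xF ⊕ 0xF = 0x0.
C[6]: S = E(K, 0xF) = 0x4; 0x6 ⊕ 0x4 = 0x2.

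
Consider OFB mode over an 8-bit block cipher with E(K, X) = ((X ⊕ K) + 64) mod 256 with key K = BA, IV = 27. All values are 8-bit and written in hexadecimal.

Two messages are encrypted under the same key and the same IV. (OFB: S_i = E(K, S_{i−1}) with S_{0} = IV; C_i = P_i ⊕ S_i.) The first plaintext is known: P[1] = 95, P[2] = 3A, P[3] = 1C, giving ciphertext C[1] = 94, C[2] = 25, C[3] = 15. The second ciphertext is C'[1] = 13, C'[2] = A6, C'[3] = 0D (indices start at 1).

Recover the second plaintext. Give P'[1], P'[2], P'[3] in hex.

P'[1] = 12, P'[2] = B9, P'[3] = 04

In OFB with a reused IV, both messages share the same keystream S_i, so C_i ⊕ C'_i = P_i ⊕ P'_i and thus P'_i = P_i ⊕ C_i ⊕ C'_i.
P'[1]: 95 ⊕ 94 ⊕ 13 = 12.
P'[2]: 3A ⊕ 25 ⊕ A6 = B9.
P'[3]: 1C ⊕ 15 ⊕ 0D = 04.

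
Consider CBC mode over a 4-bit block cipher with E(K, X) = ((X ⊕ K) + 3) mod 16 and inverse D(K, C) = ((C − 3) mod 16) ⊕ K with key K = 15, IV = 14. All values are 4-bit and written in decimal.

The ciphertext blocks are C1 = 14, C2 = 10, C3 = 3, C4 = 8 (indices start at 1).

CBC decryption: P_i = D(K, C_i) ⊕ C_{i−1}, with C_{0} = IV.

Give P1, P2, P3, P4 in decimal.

P1: D(K, 14) = 4; 4 ⊕ 14 = 10.
P2: D(K, 10) = 8; 8 ⊕ 14 = 6.
P3: D(K, 3) = 15; 15 ⊕ 10 = 5.
P4: D(K, 8) = 10; 10 ⊕ 3 = 9.

P1 = 10, P2 = 6, P3 = 5, P4 = 9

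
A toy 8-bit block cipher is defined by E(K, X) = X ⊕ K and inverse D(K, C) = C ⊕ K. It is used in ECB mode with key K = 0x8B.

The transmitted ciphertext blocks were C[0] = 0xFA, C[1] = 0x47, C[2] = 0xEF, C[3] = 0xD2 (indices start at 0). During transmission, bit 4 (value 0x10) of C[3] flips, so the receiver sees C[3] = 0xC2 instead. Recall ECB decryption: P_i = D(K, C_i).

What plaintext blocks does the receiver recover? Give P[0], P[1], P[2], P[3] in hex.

Only C[3] changed, to 0xC2. In ECB, a change in C_i affects only P_i. Decrypting the received ciphertext:
P[0]: D(K, 0xFA) = 0x71.
P[1]: D(K, 0x47) = 0xCC.
P[2]: D(K, 0xEF) = 0x64.
P[3]: D(K, 0xC2) = 0x49.
Blocks that differ from the original plaintext: P[3].

P[0] = 0x71, P[1] = 0xCC, P[2] = 0x64, P[3] = 0x49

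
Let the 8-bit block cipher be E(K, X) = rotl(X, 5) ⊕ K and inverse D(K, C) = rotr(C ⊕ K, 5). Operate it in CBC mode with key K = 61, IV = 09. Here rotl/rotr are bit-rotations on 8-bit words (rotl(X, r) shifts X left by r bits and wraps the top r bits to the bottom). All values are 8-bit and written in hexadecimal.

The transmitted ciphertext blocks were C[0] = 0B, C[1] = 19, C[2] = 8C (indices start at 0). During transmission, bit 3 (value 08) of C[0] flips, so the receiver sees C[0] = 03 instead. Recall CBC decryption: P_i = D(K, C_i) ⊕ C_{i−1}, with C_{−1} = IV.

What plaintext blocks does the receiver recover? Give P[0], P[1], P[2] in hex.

P[0] = 1A, P[1] = C0, P[2] = 76

Only C[0] changed, to 03. In CBC, a change in C_i garbles P_i and flips the same bit in P_{i+1}. Decrypting the received ciphertext:
P[0]: D(K, 03) = 13; 13 ⊕ 09 = 1A.
P[1]: D(K, 19) = C3; C3 ⊕ 03 = C0.
P[2]: D(K, 8C) = 6F; 6F ⊕ 19 = 76.
Blocks that differ from the original plaintext: P[0], P[1].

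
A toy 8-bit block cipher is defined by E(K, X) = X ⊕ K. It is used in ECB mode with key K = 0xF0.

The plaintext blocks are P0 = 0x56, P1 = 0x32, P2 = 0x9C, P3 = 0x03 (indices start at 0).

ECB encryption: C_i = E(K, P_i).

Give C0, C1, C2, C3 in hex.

C0: E(K, 0x56) = 0xA6.
C1: E(K, 0x32) = 0xC2.
C2: E(K, 0x9C) = 0x6C.
C3: E(K, 0x03) = 0xF3.

C0 = 0xA6, C1 = 0xC2, C2 = 0x6C, C3 = 0xF3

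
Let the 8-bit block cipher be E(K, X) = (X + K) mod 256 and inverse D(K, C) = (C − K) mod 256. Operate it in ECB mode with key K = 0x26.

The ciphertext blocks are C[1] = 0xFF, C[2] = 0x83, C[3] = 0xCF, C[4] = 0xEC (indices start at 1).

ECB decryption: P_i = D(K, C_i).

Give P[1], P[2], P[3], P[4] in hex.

P[1] = 0xD9, P[2] = 0x5D, P[3] = 0xA9, P[4] = 0xC6

P[1]: D(K, 0xFF) = 0xD9.
P[2]: D(K, 0x83) = 0x5D.
P[3]: D(K, 0xCF) = 0xA9.
P[4]: D(K, 0xEC) = 0xC6.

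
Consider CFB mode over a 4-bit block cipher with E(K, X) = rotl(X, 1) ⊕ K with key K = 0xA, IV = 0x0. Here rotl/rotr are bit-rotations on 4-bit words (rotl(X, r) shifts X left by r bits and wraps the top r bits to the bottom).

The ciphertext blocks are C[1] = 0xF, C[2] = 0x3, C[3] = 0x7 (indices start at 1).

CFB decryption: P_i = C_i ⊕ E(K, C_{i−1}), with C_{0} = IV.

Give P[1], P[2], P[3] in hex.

P[1] = 0x5, P[2] = 0x6, P[3] = 0xB

P[1]: E(K, 0x0) = 0xA; 0xF ⊕ 0xA = 0x5.
P[2]: E(K, 0xF) = 0x5; 0x3 ⊕ 0x5 = 0x6.
P[3]: E(K, 0x3) = 0xC; 0x7 ⊕ 0xC = 0xB.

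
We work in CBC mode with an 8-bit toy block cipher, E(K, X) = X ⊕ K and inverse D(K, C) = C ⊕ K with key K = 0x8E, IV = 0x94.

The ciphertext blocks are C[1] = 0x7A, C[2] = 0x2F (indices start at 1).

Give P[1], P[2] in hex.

CBC decryption: P_i = D(K, C_i) ⊕ C_{i−1}, with C_{0} = IV.
P[1]: D(K, 0x7A) = 0xF4; 0xF4 ⊕ 0x94 = 0x60.
P[2]: D(K, 0x2F) = 0xA1; 0xA1 ⊕ 0x7A = 0xDB.

P[1] = 0x60, P[2] = 0xDB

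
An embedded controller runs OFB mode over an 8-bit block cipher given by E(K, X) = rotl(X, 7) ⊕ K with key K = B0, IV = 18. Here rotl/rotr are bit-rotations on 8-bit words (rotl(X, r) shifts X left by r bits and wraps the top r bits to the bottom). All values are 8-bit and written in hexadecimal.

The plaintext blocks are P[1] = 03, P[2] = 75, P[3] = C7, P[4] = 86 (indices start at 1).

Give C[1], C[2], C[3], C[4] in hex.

OFB encryption: S_i = E(K, S_{i−1}) with S_{0} = IV; C_i = P_i ⊕ S_i.
C[1]: S = E(K, 18) = BC; 03 ⊕ BC = BF.
C[2]: S = E(K, BC) = EE; 75 ⊕ EE = 9B.
C[3]: S = E(K, EE) = C7; C7 ⊕ C7 = 00.
C[4]: S = E(K, C7) = 53; 86 ⊕ 53 = D5.

C[1] = BF, C[2] = 9B, C[3] = 00, C[4] = D5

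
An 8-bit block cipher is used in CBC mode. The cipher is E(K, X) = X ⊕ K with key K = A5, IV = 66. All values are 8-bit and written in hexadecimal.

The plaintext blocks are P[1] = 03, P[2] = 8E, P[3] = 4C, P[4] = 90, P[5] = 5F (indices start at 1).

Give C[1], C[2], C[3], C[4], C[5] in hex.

CBC encryption: C_i = E(K, P_i ⊕ C_{i−1}), with C_{0} = IV.
C[1]: P[1] ⊕ 66 = 65; E(K, 65) = C0.
C[2]: P[2] ⊕ C0 = 4E; E(K, 4E) = EB.
C[3]: P[3] ⊕ EB = A7; E(K, A7) = 02.
C[4]: P[4] ⊕ 02 = 92; E(K, 92) = 37.
C[5]: P[5] ⊕ 37 = 68; E(K, 68) = CD.

C[1] = C0, C[2] = EB, C[3] = 02, C[4] = 37, C[5] = CD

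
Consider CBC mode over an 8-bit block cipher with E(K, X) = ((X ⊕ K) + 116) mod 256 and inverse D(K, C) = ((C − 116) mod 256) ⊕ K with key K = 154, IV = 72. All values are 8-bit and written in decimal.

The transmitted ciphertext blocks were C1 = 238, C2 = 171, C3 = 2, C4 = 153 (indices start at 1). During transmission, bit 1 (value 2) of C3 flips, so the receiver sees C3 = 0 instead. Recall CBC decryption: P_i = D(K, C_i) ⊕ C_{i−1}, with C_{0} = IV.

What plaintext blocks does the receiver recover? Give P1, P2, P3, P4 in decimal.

Only C3 changed, to 0. In CBC, a change in C_i garbles P_i and flips the same bit in P_{i+1}. Decrypting the received ciphertext:
P1: D(K, 238) = 224; 224 ⊕ 72 = 168.
P2: D(K, 171) = 173; 173 ⊕ 238 = 67.
P3: D(K, 0) = 22; 22 ⊕ 171 = 189.
P4: D(K, 153) = 191; 191 ⊕ 0 = 191.
Blocks that differ from the original plaintext: P3, P4.

P1 = 168, P2 = 67, P3 = 189, P4 = 191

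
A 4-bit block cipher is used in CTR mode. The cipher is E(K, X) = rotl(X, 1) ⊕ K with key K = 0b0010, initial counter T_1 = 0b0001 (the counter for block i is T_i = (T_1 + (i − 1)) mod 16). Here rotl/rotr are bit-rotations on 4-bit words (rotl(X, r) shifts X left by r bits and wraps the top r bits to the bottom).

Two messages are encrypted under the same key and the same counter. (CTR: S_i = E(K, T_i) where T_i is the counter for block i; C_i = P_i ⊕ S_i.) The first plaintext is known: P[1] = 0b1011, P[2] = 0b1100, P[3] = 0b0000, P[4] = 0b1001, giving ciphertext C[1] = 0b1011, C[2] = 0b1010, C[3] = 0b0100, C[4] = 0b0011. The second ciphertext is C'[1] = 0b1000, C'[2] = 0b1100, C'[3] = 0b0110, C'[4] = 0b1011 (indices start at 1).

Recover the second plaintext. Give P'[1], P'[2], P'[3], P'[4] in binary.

P'[1] = 0b1000, P'[2] = 0b1010, P'[3] = 0b0010, P'[4] = 0b0001

In CTR with a reused counter, both messages share the same keystream S_i, so C_i ⊕ C'_i = P_i ⊕ P'_i and thus P'_i = P_i ⊕ C_i ⊕ C'_i.
P'[1]: 0b1011 ⊕ 0b1011 ⊕ 0b1000 = 0b1000.
P'[2]: 0b1100 ⊕ 0b1010 ⊕ 0b1100 = 0b1010.
P'[3]: 0b0000 ⊕ 0b0100 ⊕ 0b0110 = 0b0010.
P'[4]: 0b1001 ⊕ 0b0011 ⊕ 0b1011 = 0b0001.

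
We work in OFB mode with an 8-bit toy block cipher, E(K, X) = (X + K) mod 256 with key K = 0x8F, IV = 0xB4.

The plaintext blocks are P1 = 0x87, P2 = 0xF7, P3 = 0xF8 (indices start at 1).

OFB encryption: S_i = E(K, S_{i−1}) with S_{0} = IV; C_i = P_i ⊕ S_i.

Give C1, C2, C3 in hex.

C1: S = E(K, 0xB4) = 0x43; 0x87 ⊕ 0x43 = 0xC4.
C2: S = E(K, 0x43) = 0xD2; 0xF7 ⊕ 0xD2 = 0x25.
C3: S = E(K, 0xD2) = 0x61; 0xF8 ⊕ 0x61 = 0x99.

C1 = 0xC4, C2 = 0x25, C3 = 0x99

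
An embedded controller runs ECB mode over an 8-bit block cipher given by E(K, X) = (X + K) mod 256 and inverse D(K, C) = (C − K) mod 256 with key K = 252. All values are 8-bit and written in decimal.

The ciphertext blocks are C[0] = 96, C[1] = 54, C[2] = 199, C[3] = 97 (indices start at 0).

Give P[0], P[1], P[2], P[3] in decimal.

P[0] = 100, P[1] = 58, P[2] = 203, P[3] = 101

ECB decryption: P_i = D(K, C_i).
P[0]: D(K, 96) = 100.
P[1]: D(K, 54) = 58.
P[2]: D(K, 199) = 203.
P[3]: D(K, 97) = 101.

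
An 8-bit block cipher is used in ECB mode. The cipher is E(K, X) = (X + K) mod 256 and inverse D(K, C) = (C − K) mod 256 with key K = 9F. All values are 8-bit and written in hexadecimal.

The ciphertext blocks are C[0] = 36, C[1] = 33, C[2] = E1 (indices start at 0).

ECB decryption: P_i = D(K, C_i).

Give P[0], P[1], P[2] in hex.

P[0]: D(K, 36) = 97.
P[1]: D(K, 33) = 94.
P[2]: D(K, E1) = 42.

P[0] = 97, P[1] = 94, P[2] = 42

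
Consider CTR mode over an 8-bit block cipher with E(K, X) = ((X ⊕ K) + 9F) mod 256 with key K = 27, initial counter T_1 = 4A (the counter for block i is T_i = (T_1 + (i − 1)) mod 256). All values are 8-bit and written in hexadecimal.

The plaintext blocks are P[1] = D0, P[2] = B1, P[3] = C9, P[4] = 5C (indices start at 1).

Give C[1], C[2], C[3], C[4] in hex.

CTR encryption: S_i = E(K, T_i) where T_i is the counter for block i; C_i = P_i ⊕ S_i.
C[1]: T = 4A, S = E(K, T) = 0C; D0 ⊕ 0C = DC.
C[2]: T = 4B, S = E(K, T) = 0B; B1 ⊕ 0B = BA.
C[3]: T = 4C, S = E(K, T) = 0A; C9 ⊕ 0A = C3.
C[4]: T = 4D, S = E(K, T) = 09; 5C ⊕ 09 = 55.

C[1] = DC, C[2] = BA, C[3] = C3, C[4] = 55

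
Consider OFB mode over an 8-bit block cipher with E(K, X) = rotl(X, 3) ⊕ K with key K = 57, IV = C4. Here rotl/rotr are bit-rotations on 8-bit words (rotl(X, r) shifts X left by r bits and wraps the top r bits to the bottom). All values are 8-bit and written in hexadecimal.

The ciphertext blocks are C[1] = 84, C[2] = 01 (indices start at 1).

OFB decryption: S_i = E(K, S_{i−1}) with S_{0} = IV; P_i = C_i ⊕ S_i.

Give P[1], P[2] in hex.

P[1]: S = E(K, C4) = 71; 84 ⊕ 71 = F5.
P[2]: S = E(K, 71) = DC; 01 ⊕ DC = DD.

P[1] = F5, P[2] = DD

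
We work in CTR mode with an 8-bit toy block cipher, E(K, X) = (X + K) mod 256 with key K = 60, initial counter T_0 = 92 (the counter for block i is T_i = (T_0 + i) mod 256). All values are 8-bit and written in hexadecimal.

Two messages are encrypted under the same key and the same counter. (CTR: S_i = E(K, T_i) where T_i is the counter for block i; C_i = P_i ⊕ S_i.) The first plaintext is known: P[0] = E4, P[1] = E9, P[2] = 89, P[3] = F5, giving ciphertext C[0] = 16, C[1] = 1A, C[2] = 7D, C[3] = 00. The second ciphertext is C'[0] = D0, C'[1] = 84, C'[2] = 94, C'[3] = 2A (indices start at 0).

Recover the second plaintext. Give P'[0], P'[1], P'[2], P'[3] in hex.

In CTR with a reused counter, both messages share the same keystream S_i, so C_i ⊕ C'_i = P_i ⊕ P'_i and thus P'_i = P_i ⊕ C_i ⊕ C'_i.
P'[0]: E4 ⊕ 16 ⊕ D0 = 22.
P'[1]: E9 ⊕ 1A ⊕ 84 = 77.
P'[2]: 89 ⊕ 7D ⊕ 94 = 60.
P'[3]: F5 ⊕ 00 ⊕ 2A = DF.

P'[0] = 22, P'[1] = 77, P'[2] = 60, P'[3] = DF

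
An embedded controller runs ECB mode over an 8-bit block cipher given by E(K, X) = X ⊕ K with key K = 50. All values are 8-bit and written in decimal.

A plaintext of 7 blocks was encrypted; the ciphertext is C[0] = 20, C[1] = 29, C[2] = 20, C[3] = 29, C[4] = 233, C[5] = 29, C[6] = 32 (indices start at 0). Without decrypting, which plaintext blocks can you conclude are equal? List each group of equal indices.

ECB encrypts each block independently with the same key, so equal ciphertext blocks imply equal plaintext blocks.
C[0] = C[2] = 20, so P[0] = P[2].
C[1] = C[3] = C[5] = 29, so P[1] = P[3] = P[5].

P[0] = P[2]; P[1] = P[3] = P[5]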